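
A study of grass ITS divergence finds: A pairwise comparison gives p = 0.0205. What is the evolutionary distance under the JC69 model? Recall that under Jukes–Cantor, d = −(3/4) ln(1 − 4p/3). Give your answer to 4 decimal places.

0.0208

d = −(3/4) ln(1 − 4p/3) = −0.75 ln(1 − 0.027333) = −0.75 ln(0.972667)
  = −0.75 × (-0.027713) = 0.020785 substitutions/site.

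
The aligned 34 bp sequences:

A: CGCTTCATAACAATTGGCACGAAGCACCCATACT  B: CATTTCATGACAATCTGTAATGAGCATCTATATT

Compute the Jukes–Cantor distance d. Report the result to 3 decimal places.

0.477

The sequences differ at 12 of 34 sites, so p = 12/34 ≈ 0.352941.
d = −(3/4) ln(1 − 4p/3) = −0.75 ln(1 − 0.470588) = −0.75 ln(0.529412)
  = −0.75 × (-0.635988) = 0.476991 substitutions/site.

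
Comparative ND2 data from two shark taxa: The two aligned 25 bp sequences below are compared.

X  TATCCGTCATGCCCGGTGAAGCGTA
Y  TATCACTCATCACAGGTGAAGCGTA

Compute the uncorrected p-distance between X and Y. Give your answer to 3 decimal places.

0.200

The sequences differ at 5 of 25 positions (sites 5, 6, 11, 12, 14).
p = 5/25 = 0.200.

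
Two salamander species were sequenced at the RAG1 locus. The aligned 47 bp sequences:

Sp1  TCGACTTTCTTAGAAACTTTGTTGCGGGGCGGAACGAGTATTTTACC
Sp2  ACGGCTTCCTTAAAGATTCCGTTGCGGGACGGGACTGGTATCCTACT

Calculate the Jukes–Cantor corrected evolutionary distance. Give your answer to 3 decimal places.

The sequences differ at 15 of 47 sites, so p = 15/47 ≈ 0.319149.
d = −(3/4) ln(1 − 4p/3) = −0.75 ln(1 − 0.425532) = −0.75 ln(0.574468)
  = −0.75 × (-0.554311) = 0.415733 substitutions/site.

0.416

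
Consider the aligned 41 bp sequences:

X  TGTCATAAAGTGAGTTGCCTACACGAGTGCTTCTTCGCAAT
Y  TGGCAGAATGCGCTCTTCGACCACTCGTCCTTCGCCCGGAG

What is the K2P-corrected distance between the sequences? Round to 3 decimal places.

Of 41 sites, 4 differences are transitions and 16 are transversions, so P = 4/41 ≈ 0.097561 and Q = 16/41 ≈ 0.390244.
Under the Kimura two-parameter model, d = −½ ln(1 − 2P − Q) − ¼ ln(1 − 2Q).
1 − 2P − Q = 0.414634, giving −½ ln(0.414634) = 0.440180.
1 − 2Q = 0.219512, giving −¼ ln(0.219512) = 0.379087.
d = 0.440180 + 0.379087 = 0.819267.

0.819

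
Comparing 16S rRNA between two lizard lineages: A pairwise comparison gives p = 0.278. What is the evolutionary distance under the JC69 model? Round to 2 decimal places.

0.35

d = −(3/4) ln(1 − 4p/3) = −0.75 ln(1 − 0.370667) = −0.75 ln(0.629333)
  = −0.75 × (-0.463095) = 0.347321 substitutions/site.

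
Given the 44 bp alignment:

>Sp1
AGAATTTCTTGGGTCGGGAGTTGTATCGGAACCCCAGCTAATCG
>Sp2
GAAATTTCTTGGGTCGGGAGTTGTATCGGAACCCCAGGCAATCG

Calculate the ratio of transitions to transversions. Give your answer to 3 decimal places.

Transitions are A↔G and C↔T; transversions are all other mismatches.
Transitions: 3. Transversions: 1.
R = 3/1 = 3.000.

3.000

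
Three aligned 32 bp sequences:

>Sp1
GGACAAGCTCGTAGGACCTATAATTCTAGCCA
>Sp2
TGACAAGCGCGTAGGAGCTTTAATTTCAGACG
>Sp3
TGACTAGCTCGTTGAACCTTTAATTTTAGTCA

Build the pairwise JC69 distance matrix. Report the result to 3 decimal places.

d(Sp1,Sp2) = 0.304, d(Sp1,Sp3) = 0.259, d(Sp2,Sp3) = 0.304

Sp1–Sp2: 8/32 sites differ → p = 0.25, d = −0.75 ln(1 − 0.333333) = 0.304098 ≈ 0.304.
Sp1–Sp3: 7/32 sites differ → p = 0.21875, d = −0.75 ln(1 − 0.291667) = 0.258631 ≈ 0.259.
Sp2–Sp3: 8/32 sites differ → p = 0.25, d = −0.75 ln(1 − 0.333333) = 0.304098 ≈ 0.304.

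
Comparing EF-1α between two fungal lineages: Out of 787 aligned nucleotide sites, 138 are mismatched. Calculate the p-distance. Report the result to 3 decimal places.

p = 138/787 = 0.175349… ≈ 0.175 (to 3 d.p.).

0.175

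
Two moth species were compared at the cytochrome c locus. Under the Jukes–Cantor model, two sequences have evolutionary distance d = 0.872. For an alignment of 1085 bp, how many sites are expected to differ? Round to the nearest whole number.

Invert JC69: p = (3/4)(1 − e^(−4d/3)) = 0.75 × (1 − e^(-1.162667)) = 0.75 × (1 − 0.312651) = 0.515512.
Expected differing sites = pL ≈ 0.515512 × 1085 = 559.33052 ≈ 559.

559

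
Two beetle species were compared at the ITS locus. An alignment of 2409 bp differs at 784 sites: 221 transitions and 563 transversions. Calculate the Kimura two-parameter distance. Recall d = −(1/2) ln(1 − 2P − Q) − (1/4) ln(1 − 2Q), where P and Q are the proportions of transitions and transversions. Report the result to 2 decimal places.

P = 221/2409 ≈ 0.091739 and Q = 563/2409 ≈ 0.233707.
Under the Kimura two-parameter model, d = −½ ln(1 − 2P − Q) − ¼ ln(1 − 2Q).
1 − 2P − Q = 0.582815, giving −½ ln(0.582815) = 0.269943.
1 − 2Q = 0.532586, giving −¼ ln(0.532586) = 0.157503.
d = 0.269943 + 0.157503 = 0.427446.

0.43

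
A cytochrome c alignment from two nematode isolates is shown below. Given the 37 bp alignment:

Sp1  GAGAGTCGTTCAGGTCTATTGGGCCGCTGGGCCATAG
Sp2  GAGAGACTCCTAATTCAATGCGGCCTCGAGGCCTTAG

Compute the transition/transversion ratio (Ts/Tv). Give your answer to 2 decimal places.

Transitions are A↔G and C↔T; transversions are all other mismatches.
Transitions: 5. Transversions: 9.
R = 5/9 = 0.555555… ≈ 0.56 (to 2 d.p.).

0.56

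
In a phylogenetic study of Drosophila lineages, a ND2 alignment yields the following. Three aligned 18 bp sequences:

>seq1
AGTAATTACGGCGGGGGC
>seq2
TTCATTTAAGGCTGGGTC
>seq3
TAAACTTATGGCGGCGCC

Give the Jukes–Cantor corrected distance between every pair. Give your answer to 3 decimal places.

d(seq1,seq2) = 0.548, d(seq1,seq3) = 0.548, d(seq2,seq3) = 0.548

seq1–seq2: 7/18 sites differ → p ≈ 0.388889, d = −0.75 ln(1 − 0.518519) = 0.548166 ≈ 0.548.
seq1–seq3: 7/18 sites differ → p ≈ 0.388889, d = −0.75 ln(1 − 0.518519) = 0.548166 ≈ 0.548.
seq2–seq3: 7/18 sites differ → p ≈ 0.388889, d = −0.75 ln(1 − 0.518519) = 0.548166 ≈ 0.548.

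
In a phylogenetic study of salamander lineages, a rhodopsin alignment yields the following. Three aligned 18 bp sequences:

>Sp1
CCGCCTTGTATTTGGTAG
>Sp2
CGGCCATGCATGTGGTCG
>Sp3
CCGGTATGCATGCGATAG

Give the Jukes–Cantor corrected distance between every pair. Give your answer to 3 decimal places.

d(Sp1,Sp2) = 0.347, d(Sp1,Sp3) = 0.548, d(Sp2,Sp3) = 0.441

Sp1–Sp2: 5/18 sites differ → p ≈ 0.277778, d = −0.75 ln(1 − 0.370371) = 0.346968 ≈ 0.347.
Sp1–Sp3: 7/18 sites differ → p ≈ 0.388889, d = −0.75 ln(1 − 0.518519) = 0.548166 ≈ 0.548.
Sp2–Sp3: 6/18 sites differ → p ≈ 0.333333, d = −0.75 ln(1 − 0.444444) = 0.440839 ≈ 0.441.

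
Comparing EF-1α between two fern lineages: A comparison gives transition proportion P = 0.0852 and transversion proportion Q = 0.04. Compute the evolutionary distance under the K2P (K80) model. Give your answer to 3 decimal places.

0.139

Under the Kimura two-parameter model, d = −½ ln(1 − 2P − Q) − ¼ ln(1 − 2Q).
1 − 2P − Q = 0.7896, giving −½ ln(0.7896) = 0.118114.
1 − 2Q = 0.92, giving −¼ ln(0.92) = 0.020845.
d = 0.118114 + 0.020845 = 0.138959.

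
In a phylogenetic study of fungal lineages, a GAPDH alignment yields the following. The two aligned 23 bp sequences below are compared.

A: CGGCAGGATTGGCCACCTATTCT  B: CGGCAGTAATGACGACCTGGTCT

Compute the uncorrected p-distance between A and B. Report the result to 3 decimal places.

0.261

The sequences differ at 6 of 23 positions (sites 7, 9, 12, 14, 19, 20).
p = 6/23 = 0.260869… ≈ 0.261 (to 3 d.p.).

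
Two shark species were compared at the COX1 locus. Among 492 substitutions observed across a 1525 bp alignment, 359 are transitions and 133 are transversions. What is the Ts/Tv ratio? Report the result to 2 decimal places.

2.70

R = 359/133 = 2.699248… ≈ 2.70 (to 2 d.p.).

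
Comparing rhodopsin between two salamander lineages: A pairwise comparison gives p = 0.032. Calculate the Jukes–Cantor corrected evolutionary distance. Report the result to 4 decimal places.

d = −(3/4) ln(1 − 4p/3) = −0.75 ln(1 − 0.042667) = −0.75 ln(0.957333)
  = −0.75 × (-0.043604) = 0.032703 substitutions/site.

0.0327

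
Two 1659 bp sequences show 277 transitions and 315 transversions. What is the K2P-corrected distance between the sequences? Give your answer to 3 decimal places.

P = 277/1659 ≈ 0.166968 and Q = 315/1659 ≈ 0.189873.
Under the Kimura two-parameter model, d = −½ ln(1 − 2P − Q) − ¼ ln(1 − 2Q).
1 − 2P − Q = 0.476191, giving −½ ln(0.476191) = 0.370968.
1 − 2Q = 0.620254, giving −¼ ln(0.620254) = 0.119407.
d = 0.370968 + 0.119407 = 0.490375.

0.490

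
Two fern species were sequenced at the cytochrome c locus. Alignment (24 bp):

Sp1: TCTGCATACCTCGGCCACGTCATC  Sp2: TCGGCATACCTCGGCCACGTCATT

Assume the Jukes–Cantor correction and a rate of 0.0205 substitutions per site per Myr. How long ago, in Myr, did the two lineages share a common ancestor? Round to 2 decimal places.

The sequences differ at 2 of 24 sites (3, 24), so p = 2/24 ≈ 0.083333.
d = −(3/4) ln(1 − 4p/3) = −0.75 ln(1 − 0.111111) = −0.75 ln(0.888889)
  = −0.75 × (-0.117783) = 0.088337 substitutions/site.
Under a molecular clock d = 2μt, so t = d/(2μ) = 0.088337 / (2 × 0.0205) = 2.15 Myr.

2.15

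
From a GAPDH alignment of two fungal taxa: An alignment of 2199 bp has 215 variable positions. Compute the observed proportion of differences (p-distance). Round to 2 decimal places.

p = 215/2199 = 0.097771… ≈ 0.10 (to 2 d.p.).

0.10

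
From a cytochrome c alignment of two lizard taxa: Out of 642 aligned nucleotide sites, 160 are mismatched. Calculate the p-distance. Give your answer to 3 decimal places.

0.249

p = 160/642 = 0.249221… ≈ 0.249 (to 3 d.p.).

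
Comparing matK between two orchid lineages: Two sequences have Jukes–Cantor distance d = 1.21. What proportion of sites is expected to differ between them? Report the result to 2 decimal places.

0.60

p = (3/4)(1 − e^(−4d/3)) = 0.75 × (1 − e^(-1.613333)) = 0.75 × (1 − 0.199222) = 0.600584.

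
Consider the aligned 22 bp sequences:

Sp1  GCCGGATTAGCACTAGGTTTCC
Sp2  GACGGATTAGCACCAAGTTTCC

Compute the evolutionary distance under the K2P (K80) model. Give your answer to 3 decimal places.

0.153

Of 22 sites, 2 differences are transitions and 1 are transversions, so P = 2/22 ≈ 0.090909 and Q = 1/22 ≈ 0.045455.
Under the Kimura two-parameter model, d = −½ ln(1 − 2P − Q) − ¼ ln(1 − 2Q).
1 − 2P − Q = 0.772727, giving −½ ln(0.772727) = 0.128915.
1 − 2Q = 0.90909, giving −¼ ln(0.90909) = 0.023828.
d = 0.128915 + 0.023828 = 0.152743.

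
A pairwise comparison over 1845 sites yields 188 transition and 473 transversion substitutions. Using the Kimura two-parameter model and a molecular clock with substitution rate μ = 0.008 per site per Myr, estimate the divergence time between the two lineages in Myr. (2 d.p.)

30.50

P = 188/1845 ≈ 0.101897 and Q = 473/1845 ≈ 0.256369.
Under the Kimura two-parameter model, d = −½ ln(1 − 2P − Q) − ¼ ln(1 − 2Q).
1 − 2P − Q = 0.539837, giving −½ ln(0.539837) = 0.308244.
1 − 2Q = 0.487262, giving −¼ ln(0.487262) = 0.179738.
d = 0.308244 + 0.179738 = 0.487982.
Under a molecular clock d = 2μt, so t = d/(2μ) = 0.487982 / (2 × 0.008) = 30.50 Myr.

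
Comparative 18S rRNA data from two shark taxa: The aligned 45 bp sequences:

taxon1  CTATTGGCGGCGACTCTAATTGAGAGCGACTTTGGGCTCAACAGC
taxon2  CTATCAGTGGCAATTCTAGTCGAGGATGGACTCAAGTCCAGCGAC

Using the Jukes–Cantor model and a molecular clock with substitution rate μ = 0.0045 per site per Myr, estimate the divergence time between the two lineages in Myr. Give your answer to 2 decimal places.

The sequences differ at 21 of 45 sites, so p = 21/45 ≈ 0.466667.
d = −(3/4) ln(1 − 4p/3) = −0.75 ln(1 − 0.622223) = −0.75 ln(0.377777)
  = −0.75 × (-0.973451) = 0.730088 substitutions/site.
Under a molecular clock d = 2μt, so t = d/(2μ) = 0.730088 / (2 × 0.0045) = 81.12 Myr.

81.12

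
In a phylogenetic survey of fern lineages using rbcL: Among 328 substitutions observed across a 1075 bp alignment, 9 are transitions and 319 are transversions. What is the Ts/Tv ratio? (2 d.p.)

0.03

R = 9/319 = 0.028213… ≈ 0.03 (to 2 d.p.).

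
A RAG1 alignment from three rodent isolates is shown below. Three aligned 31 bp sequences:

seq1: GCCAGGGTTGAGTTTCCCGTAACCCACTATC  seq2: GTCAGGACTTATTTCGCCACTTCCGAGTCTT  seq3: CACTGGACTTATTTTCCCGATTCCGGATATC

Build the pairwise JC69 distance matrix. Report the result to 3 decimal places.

d(seq1,seq2) = 0.777, d(seq1,seq3) = 0.614, d(seq2,seq3) = 0.481

seq1–seq2: 15/31 sites differ → p ≈ 0.483871, d = −0.75 ln(1 − 0.645161) = 0.777068 ≈ 0.777.
seq1–seq3: 13/31 sites differ → p ≈ 0.419355, d = −0.75 ln(1 − 0.55914) = 0.614271 ≈ 0.614.
seq2–seq3: 11/31 sites differ → p ≈ 0.354839, d = −0.75 ln(1 − 0.473119) = 0.480585 ≈ 0.481.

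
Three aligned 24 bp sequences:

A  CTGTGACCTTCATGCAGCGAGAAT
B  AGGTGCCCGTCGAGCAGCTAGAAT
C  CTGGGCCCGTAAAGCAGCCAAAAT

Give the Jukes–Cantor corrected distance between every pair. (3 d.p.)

A–B: 7/24 sites differ → p ≈ 0.291667, d = −0.75 ln(1 − 0.388889) = 0.369358 ≈ 0.369.
A–C: 7/24 sites differ → p ≈ 0.291667, d = −0.75 ln(1 − 0.388889) = 0.369358 ≈ 0.369.
B–C: 7/24 sites differ → p ≈ 0.291667, d = −0.75 ln(1 − 0.388889) = 0.369358 ≈ 0.369.

d(A,B) = 0.369, d(A,C) = 0.369, d(B,C) = 0.369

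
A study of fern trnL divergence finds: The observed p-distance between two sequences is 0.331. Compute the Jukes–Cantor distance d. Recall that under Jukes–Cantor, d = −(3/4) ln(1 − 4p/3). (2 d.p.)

d = −(3/4) ln(1 − 4p/3) = −0.75 ln(1 − 0.441333) = −0.75 ln(0.558667)
  = −0.75 × (-0.582202) = 0.436652 substitutions/site.

0.44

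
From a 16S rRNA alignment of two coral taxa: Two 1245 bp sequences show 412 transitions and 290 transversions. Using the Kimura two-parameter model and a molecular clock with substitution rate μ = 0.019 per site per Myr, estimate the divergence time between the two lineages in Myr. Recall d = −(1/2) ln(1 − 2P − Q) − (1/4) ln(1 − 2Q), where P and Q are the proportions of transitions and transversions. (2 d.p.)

33.75

P = 412/1245 ≈ 0.330924 and Q = 290/1245 ≈ 0.232932.
Under the Kimura two-parameter model, d = −½ ln(1 − 2P − Q) − ¼ ln(1 − 2Q).
1 − 2P − Q = 0.10522, giving −½ ln(0.10522) = 1.125851.
1 − 2Q = 0.534136, giving −¼ ln(0.534136) = 0.156776.
d = 1.125851 + 0.156776 = 1.282627.
Under a molecular clock d = 2μt, so t = d/(2μ) = 1.282627 / (2 × 0.019) = 33.75 Myr.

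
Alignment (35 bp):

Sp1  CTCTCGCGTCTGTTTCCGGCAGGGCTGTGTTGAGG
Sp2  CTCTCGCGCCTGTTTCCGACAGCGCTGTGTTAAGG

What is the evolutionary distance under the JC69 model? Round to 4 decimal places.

0.1240

The sequences differ at 4 of 35 sites (9, 19, 23, 32), so p = 4/35 ≈ 0.114286.
d = −(3/4) ln(1 − 4p/3) = −0.75 ln(1 − 0.152381) = −0.75 ln(0.847619)
  = −0.75 × (-0.165324) = 0.123993 substitutions/site.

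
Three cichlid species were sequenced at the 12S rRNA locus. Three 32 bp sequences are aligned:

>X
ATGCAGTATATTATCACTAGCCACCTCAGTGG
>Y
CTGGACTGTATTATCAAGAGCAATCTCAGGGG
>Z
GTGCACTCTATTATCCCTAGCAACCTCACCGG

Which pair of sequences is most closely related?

X–Y: 9/32 differ, p = 0.281, d = 0.353.
X–Z: 7/32 differ, p = 0.219, d = 0.259.
Y–Z: 9/32 differ, p = 0.281, d = 0.353.
The smallest distance is between X and Z.

X and Z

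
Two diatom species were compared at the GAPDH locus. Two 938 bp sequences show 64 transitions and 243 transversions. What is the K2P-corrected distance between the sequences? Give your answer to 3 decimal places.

0.434

P = 64/938 ≈ 0.06823 and Q = 243/938 ≈ 0.259062.
Under the Kimura two-parameter model, d = −½ ln(1 − 2P − Q) − ¼ ln(1 − 2Q).
1 − 2P − Q = 0.604478, giving −½ ln(0.604478) = 0.251695.
1 − 2Q = 0.481876, giving −¼ ln(0.481876) = 0.182517.
d = 0.251695 + 0.182517 = 0.434212.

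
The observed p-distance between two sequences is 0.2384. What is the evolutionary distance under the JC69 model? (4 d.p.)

d = −(3/4) ln(1 − 4p/3) = −0.75 ln(1 − 0.317867) = −0.75 ln(0.682133)
  = −0.75 × (-0.382531) = 0.286898 substitutions/site.

0.2869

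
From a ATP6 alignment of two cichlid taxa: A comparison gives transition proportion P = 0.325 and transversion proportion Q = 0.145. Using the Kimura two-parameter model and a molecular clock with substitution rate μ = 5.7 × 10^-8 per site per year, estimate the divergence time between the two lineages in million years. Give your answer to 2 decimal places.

7.70

Under the Kimura two-parameter model, d = −½ ln(1 − 2P − Q) − ¼ ln(1 − 2Q).
1 − 2P − Q = 0.205, giving −½ ln(0.205) = 0.792373.
1 − 2Q = 0.71, giving −¼ ln(0.71) = 0.085623.
d = 0.792373 + 0.085623 = 0.877996.
Under a molecular clock d = 2μt, so t = d/(2μ) = 0.877996 / (2 × 5.7 × 10^-8) = 7.70 million years.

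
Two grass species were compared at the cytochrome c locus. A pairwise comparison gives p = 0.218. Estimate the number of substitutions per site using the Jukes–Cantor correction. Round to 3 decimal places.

d = −(3/4) ln(1 − 4p/3) = −0.75 ln(1 − 0.290667) = −0.75 ln(0.709333)
  = −0.75 × (-0.343430) = 0.257573 substitutions/site.

0.258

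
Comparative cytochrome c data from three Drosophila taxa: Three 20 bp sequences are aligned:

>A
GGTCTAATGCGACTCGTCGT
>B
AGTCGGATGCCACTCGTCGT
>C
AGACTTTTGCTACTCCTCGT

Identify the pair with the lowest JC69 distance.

A–B: 4/20 differ, p = 0.200, d = 0.233.
A–C: 6/20 differ, p = 0.300, d = 0.383.
B–C: 6/20 differ, p = 0.300, d = 0.383.
The smallest distance is between A and B.

A and B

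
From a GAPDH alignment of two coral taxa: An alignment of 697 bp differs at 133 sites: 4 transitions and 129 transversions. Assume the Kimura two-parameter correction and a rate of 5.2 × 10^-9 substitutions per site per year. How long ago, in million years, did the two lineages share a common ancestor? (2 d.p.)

P = 4/697 ≈ 0.005739 and Q = 129/697 ≈ 0.185079.
Under the Kimura two-parameter model, d = −½ ln(1 − 2P − Q) − ¼ ln(1 − 2Q).
1 − 2P − Q = 0.803443, giving −½ ln(0.803443) = 0.109425.
1 − 2Q = 0.629842, giving −¼ ln(0.629842) = 0.115572.
d = 0.109425 + 0.115572 = 0.224997.
Under a molecular clock d = 2μt, so t = d/(2μ) = 0.224997 / (2 × 5.2 × 10^-9) = 21.63 million years.

21.63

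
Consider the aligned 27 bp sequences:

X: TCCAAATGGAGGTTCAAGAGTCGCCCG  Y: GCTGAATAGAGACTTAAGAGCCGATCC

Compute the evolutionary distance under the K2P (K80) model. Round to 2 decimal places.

0.67

Of 27 sites, 8 differences are transitions and 3 are transversions, so P = 8/27 ≈ 0.296296 and Q = 3/27 ≈ 0.111111.
Under the Kimura two-parameter model, d = −½ ln(1 − 2P − Q) − ¼ ln(1 − 2Q).
1 − 2P − Q = 0.296297, giving −½ ln(0.296297) = 0.608196.
1 − 2Q = 0.777778, giving −¼ ln(0.777778) = 0.062829.
d = 0.608196 + 0.062829 = 0.671025.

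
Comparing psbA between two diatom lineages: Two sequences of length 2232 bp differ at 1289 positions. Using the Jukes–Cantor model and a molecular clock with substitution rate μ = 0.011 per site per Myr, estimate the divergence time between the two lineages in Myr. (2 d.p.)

p = 1289/2232 ≈ 0.577509.
d = −(3/4) ln(1 − 4p/3) = −0.75 ln(1 − 0.770012) = −0.75 ln(0.229988)
  = −0.75 × (-1.469728) = 1.102296 substitutions/site.
Under a molecular clock d = 2μt, so t = d/(2μ) = 1.102296 / (2 × 0.011) = 50.10 Myr.

50.10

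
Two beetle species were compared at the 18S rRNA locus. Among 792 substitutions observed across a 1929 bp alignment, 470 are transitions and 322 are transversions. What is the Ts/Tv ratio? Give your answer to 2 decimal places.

1.46

R = 470/322 = 1.459627… ≈ 1.46 (to 2 d.p.).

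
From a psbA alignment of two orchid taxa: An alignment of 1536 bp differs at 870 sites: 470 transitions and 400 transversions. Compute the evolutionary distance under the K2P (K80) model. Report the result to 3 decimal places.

P = 470/1536 ≈ 0.30599 and Q = 400/1536 ≈ 0.260417.
Under the Kimura two-parameter model, d = −½ ln(1 − 2P − Q) − ¼ ln(1 − 2Q).
1 − 2P − Q = 0.127603, giving −½ ln(0.127603) = 1.029416.
1 − 2Q = 0.479166, giving −¼ ln(0.479166) = 0.183927.
d = 1.029416 + 0.183927 = 1.213343.

1.213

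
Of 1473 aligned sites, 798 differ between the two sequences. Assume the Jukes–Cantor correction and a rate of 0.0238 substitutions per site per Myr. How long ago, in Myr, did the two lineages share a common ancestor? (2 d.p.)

20.19

p = 798/1473 ≈ 0.541752.
d = −(3/4) ln(1 − 4p/3) = −0.75 ln(1 − 0.722336) = −0.75 ln(0.277664)
  = −0.75 × (-1.281344) = 0.961008 substitutions/site.
Under a molecular clock d = 2μt, so t = d/(2μ) = 0.961008 / (2 × 0.0238) = 20.19 Myr.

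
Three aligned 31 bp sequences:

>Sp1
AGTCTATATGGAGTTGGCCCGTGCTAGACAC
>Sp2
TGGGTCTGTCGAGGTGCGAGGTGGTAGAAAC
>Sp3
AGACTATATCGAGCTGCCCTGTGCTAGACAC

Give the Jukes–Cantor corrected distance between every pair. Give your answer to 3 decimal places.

d(Sp1,Sp2) = 0.614, d(Sp1,Sp3) = 0.182, d(Sp2,Sp3) = 0.481

Sp1–Sp2: 13/31 sites differ → p ≈ 0.419355, d = −0.75 ln(1 − 0.55914) = 0.614271 ≈ 0.614.
Sp1–Sp3: 5/31 sites differ → p ≈ 0.16129, d = −0.75 ln(1 − 0.215053) = 0.181604 ≈ 0.182.
Sp2–Sp3: 11/31 sites differ → p ≈ 0.354839, d = −0.75 ln(1 − 0.473119) = 0.480585 ≈ 0.481.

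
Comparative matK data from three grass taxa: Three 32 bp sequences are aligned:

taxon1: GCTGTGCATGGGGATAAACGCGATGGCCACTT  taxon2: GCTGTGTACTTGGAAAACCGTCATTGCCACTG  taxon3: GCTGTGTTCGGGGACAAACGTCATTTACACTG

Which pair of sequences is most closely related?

taxon1–taxon2: 10/32 differ, p = 0.313, d = 0.404.
taxon1–taxon3: 10/32 differ, p = 0.313, d = 0.404.
taxon2–taxon3: 7/32 differ, p = 0.219, d = 0.259.
The smallest distance is between taxon2 and taxon3.

taxon2 and taxon3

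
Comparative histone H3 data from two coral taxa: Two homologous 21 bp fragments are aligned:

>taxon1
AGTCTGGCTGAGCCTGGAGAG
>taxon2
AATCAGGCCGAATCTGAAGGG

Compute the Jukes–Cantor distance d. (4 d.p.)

0.4408

The sequences differ at 7 of 21 sites (2, 5, 9, 12, 13, 17, 20), so p = 7/21 ≈ 0.333333.
d = −(3/4) ln(1 − 4p/3) = −0.75 ln(1 − 0.444444) = −0.75 ln(0.555556)
  = −0.75 × (-0.587786) = 0.440840 substitutions/site.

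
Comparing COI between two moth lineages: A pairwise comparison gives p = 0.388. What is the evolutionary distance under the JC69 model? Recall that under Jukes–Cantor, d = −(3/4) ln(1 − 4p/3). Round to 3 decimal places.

0.546

d = −(3/4) ln(1 − 4p/3) = −0.75 ln(1 − 0.517333) = −0.75 ln(0.482667)
  = −0.75 × (-0.728428) = 0.546321 substitutions/site.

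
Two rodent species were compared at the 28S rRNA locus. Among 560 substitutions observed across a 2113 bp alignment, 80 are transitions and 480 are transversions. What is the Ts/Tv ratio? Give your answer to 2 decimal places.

0.17

R = 80/480 = 0.166666… ≈ 0.17 (to 2 d.p.).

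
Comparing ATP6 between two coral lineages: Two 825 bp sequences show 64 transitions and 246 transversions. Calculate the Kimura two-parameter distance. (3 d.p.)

0.529

P = 64/825 ≈ 0.077576 and Q = 246/825 ≈ 0.298182.
Under the Kimura two-parameter model, d = −½ ln(1 − 2P − Q) − ¼ ln(1 − 2Q).
1 − 2P − Q = 0.546666, giving −½ ln(0.546666) = 0.301959.
1 − 2Q = 0.403636, giving −¼ ln(0.403636) = 0.226810.
d = 0.301959 + 0.226810 = 0.528769.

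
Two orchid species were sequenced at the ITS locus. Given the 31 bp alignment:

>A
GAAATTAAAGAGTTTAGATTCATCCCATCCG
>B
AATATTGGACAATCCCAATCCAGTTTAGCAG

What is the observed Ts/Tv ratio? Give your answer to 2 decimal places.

Transitions are A↔G and C↔T; transversions are all other mismatches.
Transitions: 11. Transversions: 6.
R = 11/6 = 1.833333… ≈ 1.83 (to 2 d.p.).

1.83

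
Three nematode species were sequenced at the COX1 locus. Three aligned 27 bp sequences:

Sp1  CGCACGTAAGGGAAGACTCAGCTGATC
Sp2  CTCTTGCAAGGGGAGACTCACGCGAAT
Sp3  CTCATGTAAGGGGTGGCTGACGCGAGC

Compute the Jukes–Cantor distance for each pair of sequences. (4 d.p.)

Sp1–Sp2: 10/27 sites differ → p ≈ 0.37037, d = −0.75 ln(1 − 0.493827) = 0.510658 ≈ 0.5107.
Sp1–Sp3: 10/27 sites differ → p ≈ 0.37037, d = −0.75 ln(1 − 0.493827) = 0.510658 ≈ 0.5107.
Sp2–Sp3: 7/27 sites differ → p ≈ 0.259259, d = −0.75 ln(1 − 0.345679) = 0.318118 ≈ 0.3181.

d(Sp1,Sp2) = 0.5107, d(Sp1,Sp3) = 0.5107, d(Sp2,Sp3) = 0.3181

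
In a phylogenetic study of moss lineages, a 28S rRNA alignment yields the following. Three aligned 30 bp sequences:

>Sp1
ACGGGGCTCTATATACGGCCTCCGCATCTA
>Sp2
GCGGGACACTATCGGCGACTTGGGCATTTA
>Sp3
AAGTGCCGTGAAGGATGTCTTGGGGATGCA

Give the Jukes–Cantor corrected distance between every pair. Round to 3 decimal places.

Sp1–Sp2: 11/30 sites differ → p ≈ 0.366667, d = −0.75 ln(1 − 0.488889) = 0.503376 ≈ 0.503.
Sp1–Sp3: 17/30 sites differ → p ≈ 0.566667, d = −0.75 ln(1 − 0.755556) = 1.056577 ≈ 1.057.
Sp2–Sp3: 15/30 sites differ → p = 0.5, d = −0.75 ln(1 − 0.666667) = 0.823960 ≈ 0.824.

d(Sp1,Sp2) = 0.503, d(Sp1,Sp3) = 1.057, d(Sp2,Sp3) = 0.824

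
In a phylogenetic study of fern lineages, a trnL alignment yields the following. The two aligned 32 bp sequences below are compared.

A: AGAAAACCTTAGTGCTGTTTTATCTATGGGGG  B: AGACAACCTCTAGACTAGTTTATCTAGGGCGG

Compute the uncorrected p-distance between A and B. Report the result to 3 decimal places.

The sequences differ at 10 of 32 positions (sites 4, 10, 11, 12, 13, 14, 17, 18, 27, 30).
p = 10/32 = 0.3125 ≈ 0.313 (to 3 d.p.).

0.313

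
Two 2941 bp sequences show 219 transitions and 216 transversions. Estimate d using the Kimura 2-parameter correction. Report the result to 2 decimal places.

0.17

P = 219/2941 ≈ 0.074464 and Q = 216/2941 ≈ 0.073444.
Under the Kimura two-parameter model, d = −½ ln(1 − 2P − Q) − ¼ ln(1 − 2Q).
1 − 2P − Q = 0.777628, giving −½ ln(0.777628) = 0.125754.
1 − 2Q = 0.853112, giving −¼ ln(0.853112) = 0.039716.
d = 0.125754 + 0.039716 = 0.165470.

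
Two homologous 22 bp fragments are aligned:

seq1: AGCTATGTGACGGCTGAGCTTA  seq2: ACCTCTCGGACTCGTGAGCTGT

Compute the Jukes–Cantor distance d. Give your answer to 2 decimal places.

0.59

The sequences differ at 9 of 22 sites (2, 5, 7, 8, 12, 13, 14, 21, 22), so p = 9/22 ≈ 0.409091.
d = −(3/4) ln(1 − 4p/3) = −0.75 ln(1 − 0.545455) = −0.75 ln(0.454545)
  = −0.75 × (-0.788458) = 0.591344 substitutions/site.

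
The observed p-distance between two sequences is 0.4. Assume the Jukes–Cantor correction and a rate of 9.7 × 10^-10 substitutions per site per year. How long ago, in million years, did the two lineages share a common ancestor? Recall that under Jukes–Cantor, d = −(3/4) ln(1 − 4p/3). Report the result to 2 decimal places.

d = −(3/4) ln(1 − 4p/3) = −0.75 ln(1 − 0.533333) = −0.75 ln(0.466667)
  = −0.75 × (-0.762139) = 0.571604 substitutions/site.
Under a molecular clock d = 2μt, so t = d/(2μ) = 0.571604 / (2 × 9.7 × 10^-10) = 294.64 million years.

294.64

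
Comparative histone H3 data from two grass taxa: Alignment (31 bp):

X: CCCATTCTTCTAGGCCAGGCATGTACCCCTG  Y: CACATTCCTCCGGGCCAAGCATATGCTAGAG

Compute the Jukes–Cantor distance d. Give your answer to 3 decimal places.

0.481

The sequences differ at 11 of 31 sites, so p = 11/31 ≈ 0.354839.
d = −(3/4) ln(1 − 4p/3) = −0.75 ln(1 − 0.473119) = −0.75 ln(0.526881)
  = −0.75 × (-0.640781) = 0.480586 substitutions/site.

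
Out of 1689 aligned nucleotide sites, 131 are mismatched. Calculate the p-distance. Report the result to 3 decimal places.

p = 131/1689 = 0.077560… ≈ 0.078 (to 3 d.p.).

0.078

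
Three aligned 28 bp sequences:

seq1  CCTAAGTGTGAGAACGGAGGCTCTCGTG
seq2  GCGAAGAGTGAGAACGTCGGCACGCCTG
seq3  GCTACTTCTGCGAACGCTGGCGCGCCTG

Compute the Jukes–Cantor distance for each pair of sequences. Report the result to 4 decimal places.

seq1–seq2: 8/28 sites differ → p ≈ 0.285714, d = −0.75 ln(1 − 0.380952) = 0.359679 ≈ 0.3597.
seq1–seq3: 10/28 sites differ → p ≈ 0.357143, d = −0.75 ln(1 − 0.476191) = 0.484971 ≈ 0.4850.
seq2–seq3: 9/28 sites differ → p ≈ 0.321429, d = −0.75 ln(1 − 0.428572) = 0.419713 ≈ 0.4197.

d(seq1,seq2) = 0.3597, d(seq1,seq3) = 0.4850, d(seq2,seq3) = 0.4197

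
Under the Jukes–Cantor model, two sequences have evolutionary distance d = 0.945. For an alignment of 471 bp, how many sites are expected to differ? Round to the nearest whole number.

253

Invert JC69: p = (3/4)(1 − e^(−4d/3)) = 0.75 × (1 − e^(-1.26)) = 0.75 × (1 − 0.283654) = 0.537260.
Expected differing sites = pL ≈ 0.537260 × 471 = 253.04946 ≈ 253.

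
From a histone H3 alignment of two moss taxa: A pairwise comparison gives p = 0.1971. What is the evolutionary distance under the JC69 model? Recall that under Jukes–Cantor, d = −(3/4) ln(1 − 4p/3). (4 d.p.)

0.2287

d = −(3/4) ln(1 − 4p/3) = −0.75 ln(1 − 0.2628) = −0.75 ln(0.7372)
  = −0.75 × (-0.304896) = 0.228672 substitutions/site.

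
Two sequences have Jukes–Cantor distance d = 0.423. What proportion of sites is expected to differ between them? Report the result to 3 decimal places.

0.323

p = (3/4)(1 − e^(−4d/3)) = 0.75 × (1 − e^(-0.564)) = 0.75 × (1 − 0.568929) = 0.323303.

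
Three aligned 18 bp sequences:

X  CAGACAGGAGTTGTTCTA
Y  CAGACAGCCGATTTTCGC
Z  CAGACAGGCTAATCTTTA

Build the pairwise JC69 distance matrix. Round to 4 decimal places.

d(X,Y) = 0.4408, d(X,Z) = 0.5482, d(Y,Z) = 0.5482

X–Y: 6/18 sites differ → p ≈ 0.333333, d = −0.75 ln(1 − 0.444444) = 0.440839 ≈ 0.4408.
X–Z: 7/18 sites differ → p ≈ 0.388889, d = −0.75 ln(1 − 0.518519) = 0.548166 ≈ 0.5482.
Y–Z: 7/18 sites differ → p ≈ 0.388889, d = −0.75 ln(1 − 0.518519) = 0.548166 ≈ 0.5482.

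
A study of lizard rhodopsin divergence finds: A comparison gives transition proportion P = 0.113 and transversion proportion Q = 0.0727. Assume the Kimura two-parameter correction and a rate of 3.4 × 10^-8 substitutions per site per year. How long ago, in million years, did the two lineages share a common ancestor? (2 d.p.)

3.19

Under the Kimura two-parameter model, d = −½ ln(1 − 2P − Q) − ¼ ln(1 − 2Q).
1 − 2P − Q = 0.7013, giving −½ ln(0.7013) = 0.177410.
1 − 2Q = 0.8546, giving −¼ ln(0.8546) = 0.039280.
d = 0.177410 + 0.039280 = 0.216690.
Under a molecular clock d = 2μt, so t = d/(2μ) = 0.216690 / (2 × 3.4 × 10^-8) = 3.19 million years.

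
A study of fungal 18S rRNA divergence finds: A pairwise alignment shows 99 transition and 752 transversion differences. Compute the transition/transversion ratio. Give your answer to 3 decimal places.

0.132

R = 99/752 = 0.131648… ≈ 0.132 (to 3 d.p.).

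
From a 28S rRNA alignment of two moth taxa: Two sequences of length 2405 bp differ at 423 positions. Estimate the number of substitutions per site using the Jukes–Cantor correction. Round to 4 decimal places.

0.2004

p = 423/2405 ≈ 0.175884.
d = −(3/4) ln(1 − 4p/3) = −0.75 ln(1 − 0.234512) = −0.75 ln(0.765488)
  = −0.75 × (-0.267242) = 0.200432 substitutions/site.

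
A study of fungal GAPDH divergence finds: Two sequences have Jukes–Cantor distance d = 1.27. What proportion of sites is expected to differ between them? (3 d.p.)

0.612

p = (3/4)(1 − e^(−4d/3)) = 0.75 × (1 − e^(-1.693333)) = 0.75 × (1 − 0.183906) = 0.612071.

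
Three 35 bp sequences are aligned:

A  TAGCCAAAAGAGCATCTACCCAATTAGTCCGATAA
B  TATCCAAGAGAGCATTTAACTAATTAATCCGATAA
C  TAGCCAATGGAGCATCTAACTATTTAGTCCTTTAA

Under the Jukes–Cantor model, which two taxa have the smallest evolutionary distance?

A and B

A–B: 6/35 differ, p = 0.171, d = 0.195.
A–C: 7/35 differ, p = 0.200, d = 0.233.
B–C: 8/35 differ, p = 0.229, d = 0.273.
The smallest distance is between A and B.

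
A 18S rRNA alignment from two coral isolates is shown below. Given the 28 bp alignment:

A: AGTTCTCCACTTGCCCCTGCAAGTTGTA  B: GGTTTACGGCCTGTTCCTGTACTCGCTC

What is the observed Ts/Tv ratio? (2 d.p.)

Transitions are A↔G and C↔T; transversions are all other mismatches.
Transitions: 8. Transversions: 7.
R = 8/7 = 1.142857… ≈ 1.14 (to 2 d.p.).

1.14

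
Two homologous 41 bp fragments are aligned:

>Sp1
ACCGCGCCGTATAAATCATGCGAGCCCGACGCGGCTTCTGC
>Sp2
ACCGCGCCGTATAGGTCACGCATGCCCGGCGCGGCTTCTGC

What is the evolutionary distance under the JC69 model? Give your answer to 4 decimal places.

The sequences differ at 6 of 41 sites (14, 15, 19, 22, 23, 29), so p = 6/41 ≈ 0.146341.
d = −(3/4) ln(1 − 4p/3) = −0.75 ln(1 − 0.195121) = −0.75 ln(0.804879)
  = −0.75 × (-0.217063) = 0.162797 substitutions/site.

0.1628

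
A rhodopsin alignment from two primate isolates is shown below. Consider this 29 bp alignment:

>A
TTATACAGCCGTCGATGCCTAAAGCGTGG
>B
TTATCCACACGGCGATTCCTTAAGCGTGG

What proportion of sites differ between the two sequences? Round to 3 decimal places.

The sequences differ at 6 of 29 positions (sites 5, 8, 9, 12, 17, 21).
p = 6/29 = 0.206896… ≈ 0.207 (to 3 d.p.).

0.207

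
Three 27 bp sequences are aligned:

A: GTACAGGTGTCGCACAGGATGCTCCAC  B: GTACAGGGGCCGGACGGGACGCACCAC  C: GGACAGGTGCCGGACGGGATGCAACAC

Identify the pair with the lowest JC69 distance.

A–B: 6/27 differ, p = 0.222, d = 0.264.
A–C: 6/27 differ, p = 0.222, d = 0.264.
B–C: 4/27 differ, p = 0.148, d = 0.165.
The smallest distance is between B and C.

B and C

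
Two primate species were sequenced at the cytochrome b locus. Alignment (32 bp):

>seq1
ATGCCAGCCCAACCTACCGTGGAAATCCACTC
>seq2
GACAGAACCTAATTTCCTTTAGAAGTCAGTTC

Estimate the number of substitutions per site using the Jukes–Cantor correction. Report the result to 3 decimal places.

0.924

The sequences differ at 17 of 32 sites, so p = 17/32 = 0.53125.
d = −(3/4) ln(1 − 4p/3) = −0.75 ln(1 − 0.708333) = −0.75 ln(0.291667)
  = −0.75 × (-1.232143) = 0.924107 substitutions/site.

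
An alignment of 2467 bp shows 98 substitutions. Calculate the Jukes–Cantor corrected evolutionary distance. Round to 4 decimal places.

0.0408

p = 98/2467 ≈ 0.039724.
d = −(3/4) ln(1 − 4p/3) = −0.75 ln(1 − 0.052965) = −0.75 ln(0.947035)
  = −0.75 × (-0.054419) = 0.040814 substitutions/site.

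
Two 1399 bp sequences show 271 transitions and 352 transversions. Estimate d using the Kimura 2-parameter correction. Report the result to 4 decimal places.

0.6844

P = 271/1399 ≈ 0.19371 and Q = 352/1399 ≈ 0.251608.
Under the Kimura two-parameter model, d = −½ ln(1 − 2P − Q) − ¼ ln(1 − 2Q).
1 − 2P − Q = 0.360972, giving −½ ln(0.360972) = 0.509477.
1 − 2Q = 0.496784, giving −¼ ln(0.496784) = 0.174900.
d = 0.509477 + 0.174900 = 0.684377.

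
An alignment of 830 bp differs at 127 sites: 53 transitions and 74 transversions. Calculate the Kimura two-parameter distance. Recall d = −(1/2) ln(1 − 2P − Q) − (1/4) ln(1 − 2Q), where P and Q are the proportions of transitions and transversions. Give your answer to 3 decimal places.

P = 53/830 ≈ 0.063855 and Q = 74/830 ≈ 0.089157.
Under the Kimura two-parameter model, d = −½ ln(1 − 2P − Q) − ¼ ln(1 − 2Q).
1 − 2P − Q = 0.783133, giving −½ ln(0.783133) = 0.122226.
1 − 2Q = 0.821686, giving −¼ ln(0.821686) = 0.049099.
d = 0.122226 + 0.049099 = 0.171325.

0.171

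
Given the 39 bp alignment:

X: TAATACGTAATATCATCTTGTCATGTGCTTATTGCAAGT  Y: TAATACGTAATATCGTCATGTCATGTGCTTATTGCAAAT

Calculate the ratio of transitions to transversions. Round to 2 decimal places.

2.00

Transitions are A↔G and C↔T; transversions are all other mismatches.
Transitions: 2. Transversions: 1.
R = 2/1 = 2.00.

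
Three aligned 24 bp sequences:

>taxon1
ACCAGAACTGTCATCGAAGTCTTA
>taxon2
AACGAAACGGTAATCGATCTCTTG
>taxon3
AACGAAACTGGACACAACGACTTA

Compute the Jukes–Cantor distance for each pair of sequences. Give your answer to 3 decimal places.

taxon1–taxon2: 8/24 sites differ → p ≈ 0.333333, d = −0.75 ln(1 − 0.444444) = 0.440839 ≈ 0.441.
taxon1–taxon3: 10/24 sites differ → p ≈ 0.416667, d = −0.75 ln(1 − 0.555556) = 0.608198 ≈ 0.608.
taxon2–taxon3: 9/24 sites differ → p = 0.375, d = −0.75 ln(1 − 0.5) = 0.519860 ≈ 0.520.

d(taxon1,taxon2) = 0.441, d(taxon1,taxon3) = 0.608, d(taxon2,taxon3) = 0.520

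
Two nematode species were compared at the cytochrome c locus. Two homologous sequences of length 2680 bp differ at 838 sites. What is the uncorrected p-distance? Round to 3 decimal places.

0.313

p = 838/2680 = 0.312686… ≈ 0.313 (to 3 d.p.).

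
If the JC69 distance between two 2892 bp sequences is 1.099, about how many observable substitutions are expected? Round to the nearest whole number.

1668

Invert JC69: p = (3/4)(1 − e^(−4d/3)) = 0.75 × (1 − e^(-1.465333)) = 0.75 × (1 − 0.231001) = 0.576749.
Expected differing sites = pL ≈ 0.576749 × 2892 = 1667.958108 ≈ 1668.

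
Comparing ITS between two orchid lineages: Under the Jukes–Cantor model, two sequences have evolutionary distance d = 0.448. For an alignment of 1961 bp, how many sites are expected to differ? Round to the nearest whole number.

Invert JC69: p = (3/4)(1 − e^(−4d/3)) = 0.75 × (1 − e^(-0.597333)) = 0.75 × (1 − 0.550277) = 0.337292.
Expected differing sites = pL ≈ 0.337292 × 1961 = 661.429612 ≈ 661.

661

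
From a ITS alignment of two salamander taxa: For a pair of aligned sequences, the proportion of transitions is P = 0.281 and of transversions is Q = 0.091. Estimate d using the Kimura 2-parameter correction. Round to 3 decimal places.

Under the Kimura two-parameter model, d = −½ ln(1 − 2P − Q) − ¼ ln(1 − 2Q).
1 − 2P − Q = 0.347, giving −½ ln(0.347) = 0.529215.
1 − 2Q = 0.818, giving −¼ ln(0.818) = 0.050223.
d = 0.529215 + 0.050223 = 0.579438.

0.579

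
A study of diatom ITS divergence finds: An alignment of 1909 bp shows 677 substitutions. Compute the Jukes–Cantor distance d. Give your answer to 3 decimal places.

0.480

p = 677/1909 ≈ 0.354636.
d = −(3/4) ln(1 − 4p/3) = −0.75 ln(1 − 0.472848) = −0.75 ln(0.527152)
  = −0.75 × (-0.640266) = 0.480200 substitutions/site.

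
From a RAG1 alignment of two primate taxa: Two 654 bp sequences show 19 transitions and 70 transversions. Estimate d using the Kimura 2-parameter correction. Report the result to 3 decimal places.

0.150

P = 19/654 ≈ 0.029052 and Q = 70/654 ≈ 0.107034.
Under the Kimura two-parameter model, d = −½ ln(1 − 2P − Q) − ¼ ln(1 − 2Q).
1 − 2P − Q = 0.834862, giving −½ ln(0.834862) = 0.090244.
1 − 2Q = 0.785932, giving −¼ ln(0.785932) = 0.060221.
d = 0.090244 + 0.060221 = 0.150465.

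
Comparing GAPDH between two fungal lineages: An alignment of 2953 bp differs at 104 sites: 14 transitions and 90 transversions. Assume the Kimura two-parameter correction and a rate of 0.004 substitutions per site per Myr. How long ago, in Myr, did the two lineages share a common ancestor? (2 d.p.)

4.51

P = 14/2953 ≈ 0.004741 and Q = 90/2953 ≈ 0.030477.
Under the Kimura two-parameter model, d = −½ ln(1 − 2P − Q) − ¼ ln(1 − 2Q).
1 − 2P − Q = 0.960041, giving −½ ln(0.960041) = 0.020390.
1 − 2Q = 0.939046, giving −¼ ln(0.939046) = 0.015723.
d = 0.020390 + 0.015723 = 0.036113.
Under a molecular clock d = 2μt, so t = d/(2μ) = 0.036113 / (2 × 0.004) = 4.51 Myr.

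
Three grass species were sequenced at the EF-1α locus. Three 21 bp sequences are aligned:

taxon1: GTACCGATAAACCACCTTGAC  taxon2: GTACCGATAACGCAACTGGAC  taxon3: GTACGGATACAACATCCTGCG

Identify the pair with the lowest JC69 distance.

taxon1–taxon2: 4/21 differ, p = 0.190, d = 0.220.
taxon1–taxon3: 7/21 differ, p = 0.333, d = 0.441.
taxon2–taxon3: 9/21 differ, p = 0.429, d = 0.635.
The smallest distance is between taxon1 and taxon2.

taxon1 and taxon2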